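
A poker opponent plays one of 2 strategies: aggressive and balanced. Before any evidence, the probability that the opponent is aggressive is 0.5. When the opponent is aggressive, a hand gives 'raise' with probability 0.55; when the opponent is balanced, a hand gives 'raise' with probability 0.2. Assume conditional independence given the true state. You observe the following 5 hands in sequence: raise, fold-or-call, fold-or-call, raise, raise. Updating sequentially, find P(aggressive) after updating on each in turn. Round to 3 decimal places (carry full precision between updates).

Each posterior becomes the prior for the next update.
After 'raise': P(aggressive) = 0.55·0.5000 / (0.55·0.5000 + 0.2·0.5000) ≈ 0.7333
After 'fold-or-call': P(aggressive) = 0.45·0.7333 / (0.45·0.7333 + 0.8·0.2667) ≈ 0.6074
After 'fold-or-call': P(aggressive) = 0.45·0.6074 / (0.45·0.6074 + 0.8·0.3926) ≈ 0.4653
After 'raise': P(aggressive) = 0.55·0.4653 / (0.55·0.4653 + 0.2·0.5347) ≈ 0.7053
After 'raise': P(aggressive) = 0.55·0.7053 / (0.55·0.7053 + 0.2·0.2947) ≈ 0.8681

0.868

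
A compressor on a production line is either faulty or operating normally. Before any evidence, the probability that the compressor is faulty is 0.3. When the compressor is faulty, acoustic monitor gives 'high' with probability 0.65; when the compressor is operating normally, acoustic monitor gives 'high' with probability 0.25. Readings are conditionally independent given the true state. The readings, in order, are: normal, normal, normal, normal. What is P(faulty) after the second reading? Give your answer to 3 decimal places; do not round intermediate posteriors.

After 'normal': P(faulty) = 0.35·0.3000 / (0.35·0.3000 + 0.75·0.7000) ≈ 0.1667
After 'normal': P(faulty) = 0.35·0.1667 / (0.35·0.1667 + 0.75·0.8333) ≈ 0.0854

0.085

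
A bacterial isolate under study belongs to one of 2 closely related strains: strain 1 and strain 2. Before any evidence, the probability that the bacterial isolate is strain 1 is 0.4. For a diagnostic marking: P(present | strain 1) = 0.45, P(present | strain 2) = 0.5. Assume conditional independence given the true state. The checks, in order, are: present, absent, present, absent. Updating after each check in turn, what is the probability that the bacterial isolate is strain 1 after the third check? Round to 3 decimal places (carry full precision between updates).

Apply Bayes' rule sequentially, carrying P(strain 1) forward.
After 'present': P(strain 1) = 0.45·0.4000 / (0.45·0.4000 + 0.5·0.6000) ≈ 0.3750
After 'absent': P(strain 1) = 0.55·0.3750 / (0.55·0.3750 + 0.5·0.6250) ≈ 0.3976
After 'present': P(strain 1) = 0.45·0.3976 / (0.45·0.3976 + 0.5·0.6024) ≈ 0.3726

0.373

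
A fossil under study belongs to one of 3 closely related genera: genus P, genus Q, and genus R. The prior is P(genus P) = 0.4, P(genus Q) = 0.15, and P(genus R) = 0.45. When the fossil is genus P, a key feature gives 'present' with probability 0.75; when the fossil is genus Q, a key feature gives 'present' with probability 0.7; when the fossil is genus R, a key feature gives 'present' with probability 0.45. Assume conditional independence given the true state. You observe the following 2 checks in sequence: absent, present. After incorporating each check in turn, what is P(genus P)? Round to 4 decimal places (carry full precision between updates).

After 'absent': normaliser = 0.25·0.4000 + 0.3·0.1500 + 0.55·0.4500; P(genus P) ≈ 0.2548, P(genus Q) ≈ 0.1146, P(genus R) ≈ 0.6306
After 'present': normaliser = 0.75·0.2548 + 0.7·0.1146 + 0.45·0.6306; P(genus P) ≈ 0.3442, P(genus Q) ≈ 0.1446, P(genus R) ≈ 0.5112

0.3442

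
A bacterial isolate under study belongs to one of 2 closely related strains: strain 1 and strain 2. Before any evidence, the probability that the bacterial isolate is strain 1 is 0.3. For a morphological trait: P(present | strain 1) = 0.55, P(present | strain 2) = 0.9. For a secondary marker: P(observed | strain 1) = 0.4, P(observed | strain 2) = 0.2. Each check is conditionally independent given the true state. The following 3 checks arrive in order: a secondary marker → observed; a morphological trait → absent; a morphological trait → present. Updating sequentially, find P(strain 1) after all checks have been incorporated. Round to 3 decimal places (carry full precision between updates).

After a secondary marker='observed': P(strain 1) = 0.4·0.3000 / (0.4·0.3000 + 0.2·0.7000) ≈ 0.4615
After a morphological trait='absent': P(strain 1) = 0.45·0.4615 / (0.45·0.4615 + 0.1·0.5385) ≈ 0.7941
After a morphological trait='present': P(strain 1) = 0.55·0.7941 / (0.55·0.7941 + 0.9·0.2059) ≈ 0.7021

0.702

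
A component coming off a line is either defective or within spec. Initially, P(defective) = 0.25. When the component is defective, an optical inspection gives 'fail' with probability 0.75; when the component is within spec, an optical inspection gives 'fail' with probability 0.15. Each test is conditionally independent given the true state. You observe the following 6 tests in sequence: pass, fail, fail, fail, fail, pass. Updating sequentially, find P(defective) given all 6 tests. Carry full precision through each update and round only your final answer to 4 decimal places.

0.9474

After 'pass': P(defective) = 0.25·0.2500 / (0.25·0.2500 + 0.85·0.7500) ≈ 0.0893
After 'fail': P(defective) = 0.75·0.0893 / (0.75·0.0893 + 0.15·0.9107) ≈ 0.3289
After 'fail': P(defective) = 0.75·0.3289 / (0.75·0.3289 + 0.15·0.6711) ≈ 0.7102
After 'fail': P(defective) = 0.75·0.7102 / (0.75·0.7102 + 0.15·0.2898) ≈ 0.9246
After 'fail': P(defective) = 0.75·0.9246 / (0.75·0.9246 + 0.15·0.0754) ≈ 0.9839
After 'pass': P(defective) = 0.25·0.9839 / (0.25·0.9839 + 0.85·0.0161) ≈ 0.9474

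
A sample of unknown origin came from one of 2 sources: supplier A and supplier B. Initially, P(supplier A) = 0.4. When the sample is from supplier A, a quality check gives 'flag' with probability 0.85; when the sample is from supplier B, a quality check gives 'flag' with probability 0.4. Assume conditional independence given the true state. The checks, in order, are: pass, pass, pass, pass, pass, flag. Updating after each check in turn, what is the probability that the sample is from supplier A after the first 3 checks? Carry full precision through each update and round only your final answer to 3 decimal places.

0.010

Each posterior becomes the prior for the next update.
After 'pass': P(supplier A) = 0.15·0.4000 / (0.15·0.4000 + 0.6·0.6000) ≈ 0.1429
After 'pass': P(supplier A) = 0.15·0.1429 / (0.15·0.1429 + 0.6·0.8571) ≈ 0.0400
After 'pass': P(supplier A) = 0.15·0.0400 / (0.15·0.0400 + 0.6·0.9600) ≈ 0.0103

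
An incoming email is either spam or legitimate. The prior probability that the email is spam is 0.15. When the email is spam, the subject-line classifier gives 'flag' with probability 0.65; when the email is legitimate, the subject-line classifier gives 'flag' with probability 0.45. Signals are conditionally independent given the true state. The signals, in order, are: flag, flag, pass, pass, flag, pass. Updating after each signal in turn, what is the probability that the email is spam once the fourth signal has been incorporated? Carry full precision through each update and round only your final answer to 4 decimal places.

Each posterior becomes the prior for the next update.
After 'flag': P(spam) = 0.65·0.1500 / (0.65·0.1500 + 0.45·0.8500) ≈ 0.2031
After 'flag': P(spam) = 0.65·0.2031 / (0.65·0.2031 + 0.45·0.7969) ≈ 0.2691
After 'pass': P(spam) = 0.35·0.2691 / (0.35·0.2691 + 0.55·0.7309) ≈ 0.1898
After 'pass': P(spam) = 0.35·0.1898 / (0.35·0.1898 + 0.55·0.8102) ≈ 0.1298

0.1298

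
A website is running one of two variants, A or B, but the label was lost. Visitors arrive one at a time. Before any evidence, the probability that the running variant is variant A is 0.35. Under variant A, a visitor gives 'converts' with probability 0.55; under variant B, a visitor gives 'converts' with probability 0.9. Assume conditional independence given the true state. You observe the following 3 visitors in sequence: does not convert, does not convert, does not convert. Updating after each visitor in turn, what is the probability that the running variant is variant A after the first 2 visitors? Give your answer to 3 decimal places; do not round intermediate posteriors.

After 'does not convert': P(A) = 0.45·0.3500 / (0.45·0.3500 + 0.1·0.6500) ≈ 0.7079
After 'does not convert': P(A) = 0.45·0.7079 / (0.45·0.7079 + 0.1·0.2921) ≈ 0.9160

0.916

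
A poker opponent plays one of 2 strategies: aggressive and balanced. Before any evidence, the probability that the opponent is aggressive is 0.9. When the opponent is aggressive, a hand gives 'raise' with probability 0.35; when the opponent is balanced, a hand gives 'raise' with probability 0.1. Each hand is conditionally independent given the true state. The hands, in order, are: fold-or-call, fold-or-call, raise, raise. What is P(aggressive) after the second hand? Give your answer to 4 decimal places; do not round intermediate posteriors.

Each posterior becomes the prior for the next update.
After 'fold-or-call': P(aggressive) = 0.65·0.9000 / (0.65·0.9000 + 0.9·0.1000) ≈ 0.8667
After 'fold-or-call': P(aggressive) = 0.65·0.8667 / (0.65·0.8667 + 0.9·0.1333) ≈ 0.8244

0.8244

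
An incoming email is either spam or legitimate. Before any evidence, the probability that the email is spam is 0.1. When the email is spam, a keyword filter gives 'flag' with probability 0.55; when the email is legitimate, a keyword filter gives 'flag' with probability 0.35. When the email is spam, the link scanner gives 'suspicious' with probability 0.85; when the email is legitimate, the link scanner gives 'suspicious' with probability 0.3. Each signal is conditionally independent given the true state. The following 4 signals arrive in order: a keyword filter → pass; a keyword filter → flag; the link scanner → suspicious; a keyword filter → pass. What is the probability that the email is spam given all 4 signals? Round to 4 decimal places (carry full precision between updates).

After a keyword filter='pass': P(spam) = 0.45·0.1000 / (0.45·0.1000 + 0.65·0.9000) ≈ 0.0714
After a keyword filter='flag': P(spam) = 0.55·0.0714 / (0.55·0.0714 + 0.35·0.9286) ≈ 0.1078
After the link scanner='suspicious': P(spam) = 0.85·0.1078 / (0.85·0.1078 + 0.3·0.8922) ≈ 0.2551
After a keyword filter='pass': P(spam) = 0.45·0.2551 / (0.45·0.2551 + 0.65·0.7449) ≈ 0.1917

0.1917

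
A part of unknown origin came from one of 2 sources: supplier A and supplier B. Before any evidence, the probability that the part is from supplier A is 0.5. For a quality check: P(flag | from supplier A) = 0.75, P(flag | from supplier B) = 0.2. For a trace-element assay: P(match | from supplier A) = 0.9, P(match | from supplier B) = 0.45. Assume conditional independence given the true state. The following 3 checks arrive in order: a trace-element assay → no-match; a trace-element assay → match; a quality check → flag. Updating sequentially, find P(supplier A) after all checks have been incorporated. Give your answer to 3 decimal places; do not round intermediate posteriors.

After a trace-element assay='no-match': P(supplier A) = 0.1·0.5000 / (0.1·0.5000 + 0.55·0.5000) ≈ 0.1538
After a trace-element assay='match': P(supplier A) = 0.9·0.1538 / (0.9·0.1538 + 0.45·0.8462) ≈ 0.2667
After a quality check='flag': P(supplier A) = 0.75·0.2667 / (0.75·0.2667 + 0.2·0.7333) ≈ 0.5769

0.577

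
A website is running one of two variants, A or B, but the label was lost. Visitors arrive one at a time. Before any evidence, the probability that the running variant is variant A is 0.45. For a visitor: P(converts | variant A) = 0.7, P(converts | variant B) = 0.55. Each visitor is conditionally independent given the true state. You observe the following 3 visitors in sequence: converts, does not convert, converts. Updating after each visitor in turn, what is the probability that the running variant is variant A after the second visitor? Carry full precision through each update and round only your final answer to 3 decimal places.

Apply Bayes' rule sequentially, carrying P(A) forward.
After 'converts': P(A) = 0.7·0.4500 / (0.7·0.4500 + 0.55·0.5500) ≈ 0.5101
After 'does not convert': P(A) = 0.3·0.5101 / (0.3·0.5101 + 0.45·0.4899) ≈ 0.4098

0.410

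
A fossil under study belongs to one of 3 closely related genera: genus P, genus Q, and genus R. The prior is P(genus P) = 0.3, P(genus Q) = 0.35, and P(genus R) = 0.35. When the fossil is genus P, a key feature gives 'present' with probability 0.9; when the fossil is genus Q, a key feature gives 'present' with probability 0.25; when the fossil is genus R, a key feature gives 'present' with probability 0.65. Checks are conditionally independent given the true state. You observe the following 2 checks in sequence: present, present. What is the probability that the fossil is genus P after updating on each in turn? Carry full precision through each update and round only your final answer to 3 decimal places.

After 'present': normaliser = 0.9·0.3000 + 0.25·0.3500 + 0.65·0.3500; P(genus P) ≈ 0.4615, P(genus Q) ≈ 0.1496, P(genus R) ≈ 0.3889
After 'present': normaliser = 0.9·0.4615 + 0.25·0.1496 + 0.65·0.3889; P(genus P) ≈ 0.5887, P(genus Q) ≈ 0.0530, P(genus R) ≈ 0.3583

0.589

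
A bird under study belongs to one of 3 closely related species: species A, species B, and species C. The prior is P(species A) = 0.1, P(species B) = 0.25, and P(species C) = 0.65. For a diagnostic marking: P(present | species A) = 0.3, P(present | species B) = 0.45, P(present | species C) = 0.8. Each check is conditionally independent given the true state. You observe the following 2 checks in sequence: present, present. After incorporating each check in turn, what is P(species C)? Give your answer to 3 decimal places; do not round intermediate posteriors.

Each posterior becomes the prior for the next update.
After 'present': normaliser = 0.3·0.1000 + 0.45·0.2500 + 0.8·0.6500; P(species A) ≈ 0.0453, P(species B) ≈ 0.1698, P(species C) ≈ 0.7849
After 'present': normaliser = 0.3·0.0453 + 0.45·0.1698 + 0.8·0.7849; P(species A) ≈ 0.0189, P(species B) ≈ 0.1064, P(species C) ≈ 0.8746

0.875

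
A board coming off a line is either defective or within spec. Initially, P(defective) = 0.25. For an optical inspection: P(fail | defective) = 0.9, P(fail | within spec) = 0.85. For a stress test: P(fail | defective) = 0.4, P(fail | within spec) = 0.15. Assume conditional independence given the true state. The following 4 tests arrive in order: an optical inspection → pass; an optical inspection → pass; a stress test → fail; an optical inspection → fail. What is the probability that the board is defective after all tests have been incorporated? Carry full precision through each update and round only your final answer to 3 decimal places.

Each posterior becomes the prior for the next update.
After an optical inspection='pass': P(defective) = 0.1·0.2500 / (0.1·0.2500 + 0.15·0.7500) ≈ 0.1818
After an optical inspection='pass': P(defective) = 0.1·0.1818 / (0.1·0.1818 + 0.15·0.8182) ≈ 0.1290
After a stress test='fail': P(defective) = 0.4·0.1290 / (0.4·0.1290 + 0.15·0.8710) ≈ 0.2832
After an optical inspection='fail': P(defective) = 0.9·0.2832 / (0.9·0.2832 + 0.85·0.7168) ≈ 0.2949

0.295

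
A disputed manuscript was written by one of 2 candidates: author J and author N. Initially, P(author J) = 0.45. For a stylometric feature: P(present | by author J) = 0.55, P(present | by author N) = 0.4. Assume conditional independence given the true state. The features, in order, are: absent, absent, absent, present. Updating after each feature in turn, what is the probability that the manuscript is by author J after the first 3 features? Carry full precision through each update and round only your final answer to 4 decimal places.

After 'absent': P(author J) = 0.45·0.4500 / (0.45·0.4500 + 0.6·0.5500) ≈ 0.3803
After 'absent': P(author J) = 0.45·0.3803 / (0.45·0.3803 + 0.6·0.6197) ≈ 0.3152
After 'absent': P(author J) = 0.45·0.3152 / (0.45·0.3152 + 0.6·0.6848) ≈ 0.2566

0.2566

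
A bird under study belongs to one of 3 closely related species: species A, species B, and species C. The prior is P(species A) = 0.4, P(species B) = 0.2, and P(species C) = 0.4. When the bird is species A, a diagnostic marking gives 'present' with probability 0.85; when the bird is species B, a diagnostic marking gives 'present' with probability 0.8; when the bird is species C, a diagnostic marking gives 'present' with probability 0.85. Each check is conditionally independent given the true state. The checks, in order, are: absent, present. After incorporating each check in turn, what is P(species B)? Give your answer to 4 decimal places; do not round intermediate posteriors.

0.2388

After 'absent': normaliser = 0.15·0.4000 + 0.2·0.2000 + 0.15·0.4000; P(species A) ≈ 0.3750, P(species B) ≈ 0.2500, P(species C) ≈ 0.3750
After 'present': normaliser = 0.85·0.3750 + 0.8·0.2500 + 0.85·0.3750; P(species A) ≈ 0.3806, P(species B) ≈ 0.2388, P(species C) ≈ 0.3806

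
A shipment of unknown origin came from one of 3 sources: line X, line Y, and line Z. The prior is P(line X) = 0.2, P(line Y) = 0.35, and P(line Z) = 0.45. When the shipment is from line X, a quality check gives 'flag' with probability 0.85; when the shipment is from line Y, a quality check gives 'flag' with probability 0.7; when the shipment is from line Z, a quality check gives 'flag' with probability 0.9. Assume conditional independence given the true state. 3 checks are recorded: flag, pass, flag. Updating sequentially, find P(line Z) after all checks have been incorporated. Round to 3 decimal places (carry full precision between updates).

0.333

Each posterior becomes the prior for the next update.
After 'flag': normaliser = 0.85·0.2000 + 0.7·0.3500 + 0.9·0.4500; P(line X) ≈ 0.2073, P(line Y) ≈ 0.2988, P(line Z) ≈ 0.4939
After 'pass': normaliser = 0.15·0.2073 + 0.3·0.2988 + 0.1·0.4939; P(line X) ≈ 0.1828, P(line Y) ≈ 0.5269, P(line Z) ≈ 0.2903
After 'flag': normaliser = 0.85·0.1828 + 0.7·0.5269 + 0.9·0.2903; P(line X) ≈ 0.1978, P(line Y) ≈ 0.4695, P(line Z) ≈ 0.3326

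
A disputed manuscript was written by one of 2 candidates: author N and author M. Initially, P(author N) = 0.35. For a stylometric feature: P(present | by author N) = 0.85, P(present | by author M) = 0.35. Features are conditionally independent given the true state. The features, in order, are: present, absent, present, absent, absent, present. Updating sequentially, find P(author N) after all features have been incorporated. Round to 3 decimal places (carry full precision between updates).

0.087

After 'present': P(author N) = 0.85·0.3500 / (0.85·0.3500 + 0.35·0.6500) ≈ 0.5667
After 'absent': P(author N) = 0.15·0.5667 / (0.15·0.5667 + 0.65·0.4333) ≈ 0.2318
After 'present': P(author N) = 0.85·0.2318 / (0.85·0.2318 + 0.35·0.7682) ≈ 0.4229
After 'absent': P(author N) = 0.15·0.4229 / (0.15·0.4229 + 0.65·0.5771) ≈ 0.1447
After 'absent': P(author N) = 0.15·0.1447 / (0.15·0.1447 + 0.65·0.8553) ≈ 0.0376
After 'present': P(author N) = 0.85·0.0376 / (0.85·0.0376 + 0.35·0.9624) ≈ 0.0866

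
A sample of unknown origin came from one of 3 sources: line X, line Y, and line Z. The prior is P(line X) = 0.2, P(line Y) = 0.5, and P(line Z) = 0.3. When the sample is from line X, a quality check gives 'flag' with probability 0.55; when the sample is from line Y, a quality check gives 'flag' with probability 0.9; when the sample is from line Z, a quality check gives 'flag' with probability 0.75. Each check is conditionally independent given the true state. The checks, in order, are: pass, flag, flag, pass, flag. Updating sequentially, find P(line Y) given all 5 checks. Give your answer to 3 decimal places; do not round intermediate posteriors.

0.199

After 'pass': normaliser = 0.45·0.2000 + 0.1·0.5000 + 0.25·0.3000; P(line X) ≈ 0.4186, P(line Y) ≈ 0.2326, P(line Z) ≈ 0.3488
After 'flag': normaliser = 0.55·0.4186 + 0.9·0.2326 + 0.75·0.3488; P(line X) ≈ 0.3284, P(line Y) ≈ 0.2985, P(line Z) ≈ 0.3731
After 'flag': normaliser = 0.55·0.3284 + 0.9·0.2985 + 0.75·0.3731; P(line X) ≈ 0.2477, P(line Y) ≈ 0.3685, P(line Z) ≈ 0.3838
After 'pass': normaliser = 0.45·0.2477 + 0.1·0.3685 + 0.25·0.3838; P(line X) ≈ 0.4563, P(line Y) ≈ 0.1508, P(line Z) ≈ 0.3928
After 'flag': normaliser = 0.55·0.4563 + 0.9·0.1508 + 0.75·0.3928; P(line X) ≈ 0.3683, P(line Y) ≈ 0.1993, P(line Z) ≈ 0.4324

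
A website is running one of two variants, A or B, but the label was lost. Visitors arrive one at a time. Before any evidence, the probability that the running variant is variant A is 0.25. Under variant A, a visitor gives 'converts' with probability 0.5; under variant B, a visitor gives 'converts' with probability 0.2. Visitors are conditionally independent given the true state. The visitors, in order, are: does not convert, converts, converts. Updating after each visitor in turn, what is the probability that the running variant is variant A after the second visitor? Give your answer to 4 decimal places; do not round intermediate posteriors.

Apply Bayes' rule sequentially, carrying P(A) forward.
After 'does not convert': P(A) = 0.5·0.2500 / (0.5·0.2500 + 0.8·0.7500) ≈ 0.1724
After 'converts': P(A) = 0.5·0.1724 / (0.5·0.1724 + 0.2·0.8276) ≈ 0.3425

0.3425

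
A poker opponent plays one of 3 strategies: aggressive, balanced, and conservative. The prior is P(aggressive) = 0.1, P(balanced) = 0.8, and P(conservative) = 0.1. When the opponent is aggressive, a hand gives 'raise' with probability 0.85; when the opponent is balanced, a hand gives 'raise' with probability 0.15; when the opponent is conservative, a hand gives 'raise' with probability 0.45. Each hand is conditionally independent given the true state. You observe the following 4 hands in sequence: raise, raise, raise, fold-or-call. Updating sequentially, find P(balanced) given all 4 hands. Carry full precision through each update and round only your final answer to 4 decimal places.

After 'raise': normaliser = 0.85·0.1000 + 0.15·0.8000 + 0.45·0.1000; P(aggressive) ≈ 0.3400, P(balanced) ≈ 0.4800, P(conservative) ≈ 0.1800
After 'raise': normaliser = 0.85·0.3400 + 0.15·0.4800 + 0.45·0.1800; P(aggressive) ≈ 0.6538, P(balanced) ≈ 0.1629, P(conservative) ≈ 0.1833
After 'raise': normaliser = 0.85·0.6538 + 0.15·0.1629 + 0.45·0.1833; P(aggressive) ≈ 0.8387, P(balanced) ≈ 0.0369, P(conservative) ≈ 0.1244
After 'fold-or-call': normaliser = 0.15·0.8387 + 0.85·0.0369 + 0.55·0.1244; P(aggressive) ≈ 0.5577, P(balanced) ≈ 0.1389, P(conservative) ≈ 0.3034

0.1389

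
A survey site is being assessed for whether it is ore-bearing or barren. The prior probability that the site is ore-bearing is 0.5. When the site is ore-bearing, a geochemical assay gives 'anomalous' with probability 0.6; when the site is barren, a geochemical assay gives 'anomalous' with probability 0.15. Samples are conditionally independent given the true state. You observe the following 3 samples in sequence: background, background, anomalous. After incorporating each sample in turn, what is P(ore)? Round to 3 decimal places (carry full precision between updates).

0.470

Apply Bayes' rule sequentially, carrying P(ore) forward.
After 'background': P(ore) = 0.4·0.5000 / (0.4·0.5000 + 0.85·0.5000) ≈ 0.3200
After 'background': P(ore) = 0.4·0.3200 / (0.4·0.3200 + 0.85·0.6800) ≈ 0.1813
After 'anomalous': P(ore) = 0.6·0.1813 / (0.6·0.1813 + 0.15·0.8187) ≈ 0.4697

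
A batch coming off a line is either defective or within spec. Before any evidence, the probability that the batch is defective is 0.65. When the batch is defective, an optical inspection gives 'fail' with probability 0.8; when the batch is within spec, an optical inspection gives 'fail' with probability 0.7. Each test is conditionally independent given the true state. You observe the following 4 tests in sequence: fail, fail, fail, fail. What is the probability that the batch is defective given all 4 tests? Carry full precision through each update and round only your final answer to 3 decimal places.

After 'fail': P(defective) = 0.8·0.6500 / (0.8·0.6500 + 0.7·0.3500) ≈ 0.6797
After 'fail': P(defective) = 0.8·0.6797 / (0.8·0.6797 + 0.7·0.3203) ≈ 0.7081
After 'fail': P(defective) = 0.8·0.7081 / (0.8·0.7081 + 0.7·0.2919) ≈ 0.7349
After 'fail': P(defective) = 0.8·0.7349 / (0.8·0.7349 + 0.7·0.2651) ≈ 0.7601

0.760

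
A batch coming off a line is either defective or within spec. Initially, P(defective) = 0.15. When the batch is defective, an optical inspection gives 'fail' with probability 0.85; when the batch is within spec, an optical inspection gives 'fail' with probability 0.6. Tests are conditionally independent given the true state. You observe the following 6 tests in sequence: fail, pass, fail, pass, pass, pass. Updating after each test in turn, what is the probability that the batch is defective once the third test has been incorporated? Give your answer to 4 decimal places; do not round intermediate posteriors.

0.1172

After 'fail': P(defective) = 0.85·0.1500 / (0.85·0.1500 + 0.6·0.8500) ≈ 0.2000
After 'pass': P(defective) = 0.15·0.2000 / (0.15·0.2000 + 0.4·0.8000) ≈ 0.0857
After 'fail': P(defective) = 0.85·0.0857 / (0.85·0.0857 + 0.6·0.9143) ≈ 0.1172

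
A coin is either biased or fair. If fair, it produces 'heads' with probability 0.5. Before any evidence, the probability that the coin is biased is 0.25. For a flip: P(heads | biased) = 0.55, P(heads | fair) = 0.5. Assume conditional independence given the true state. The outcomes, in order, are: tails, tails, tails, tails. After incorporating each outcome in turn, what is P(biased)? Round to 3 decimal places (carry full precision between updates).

0.179

After 'tails': P(biased) = 0.45·0.2500 / (0.45·0.2500 + 0.5·0.7500) ≈ 0.2308
After 'tails': P(biased) = 0.45·0.2308 / (0.45·0.2308 + 0.5·0.7692) ≈ 0.2126
After 'tails': P(biased) = 0.45·0.2126 / (0.45·0.2126 + 0.5·0.7874) ≈ 0.1955
After 'tails': P(biased) = 0.45·0.1955 / (0.45·0.1955 + 0.5·0.8045) ≈ 0.1795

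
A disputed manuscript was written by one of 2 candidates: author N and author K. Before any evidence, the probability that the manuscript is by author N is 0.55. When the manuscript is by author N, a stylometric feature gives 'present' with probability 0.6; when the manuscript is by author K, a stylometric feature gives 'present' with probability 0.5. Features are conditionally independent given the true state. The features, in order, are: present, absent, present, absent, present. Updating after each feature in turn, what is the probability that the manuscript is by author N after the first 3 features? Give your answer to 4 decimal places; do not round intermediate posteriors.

0.5847

After 'present': P(author N) = 0.6·0.5500 / (0.6·0.5500 + 0.5·0.4500) ≈ 0.5946
After 'absent': P(author N) = 0.4·0.5946 / (0.4·0.5946 + 0.5·0.4054) ≈ 0.5399
After 'present': P(author N) = 0.6·0.5399 / (0.6·0.5399 + 0.5·0.4601) ≈ 0.5847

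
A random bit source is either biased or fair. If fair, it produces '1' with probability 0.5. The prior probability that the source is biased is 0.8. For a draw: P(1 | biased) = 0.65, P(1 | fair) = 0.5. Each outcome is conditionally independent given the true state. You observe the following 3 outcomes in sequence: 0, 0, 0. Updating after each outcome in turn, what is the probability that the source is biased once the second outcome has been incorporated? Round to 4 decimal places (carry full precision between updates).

0.6622

After '0': P(biased) = 0.35·0.8000 / (0.35·0.8000 + 0.5·0.2000) ≈ 0.7368
After '0': P(biased) = 0.35·0.7368 / (0.35·0.7368 + 0.5·0.2632) ≈ 0.6622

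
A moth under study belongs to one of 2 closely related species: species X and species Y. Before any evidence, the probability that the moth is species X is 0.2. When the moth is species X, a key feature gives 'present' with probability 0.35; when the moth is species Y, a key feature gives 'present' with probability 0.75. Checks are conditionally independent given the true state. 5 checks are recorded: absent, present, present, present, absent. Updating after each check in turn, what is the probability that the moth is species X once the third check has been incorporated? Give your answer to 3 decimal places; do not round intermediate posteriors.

After 'absent': P(species X) = 0.65·0.2000 / (0.65·0.2000 + 0.25·0.8000) ≈ 0.3939
After 'present': P(species X) = 0.35·0.3939 / (0.35·0.3939 + 0.75·0.6061) ≈ 0.2327
After 'present': P(species X) = 0.35·0.2327 / (0.35·0.2327 + 0.75·0.7673) ≈ 0.1240

0.124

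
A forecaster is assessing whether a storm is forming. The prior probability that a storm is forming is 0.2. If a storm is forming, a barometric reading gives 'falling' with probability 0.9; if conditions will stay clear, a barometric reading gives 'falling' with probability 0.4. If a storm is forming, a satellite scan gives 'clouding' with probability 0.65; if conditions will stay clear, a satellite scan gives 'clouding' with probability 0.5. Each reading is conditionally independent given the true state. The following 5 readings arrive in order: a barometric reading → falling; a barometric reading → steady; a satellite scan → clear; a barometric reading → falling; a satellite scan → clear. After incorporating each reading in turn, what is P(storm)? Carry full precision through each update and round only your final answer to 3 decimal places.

0.094

Each posterior becomes the prior for the next update.
After a barometric reading='falling': P(storm) = 0.9·0.2000 / (0.9·0.2000 + 0.4·0.8000) ≈ 0.3600
After a barometric reading='steady': P(storm) = 0.1·0.3600 / (0.1·0.3600 + 0.6·0.6400) ≈ 0.0857
After a satellite scan='clear': P(storm) = 0.35·0.0857 / (0.35·0.0857 + 0.5·0.9143) ≈ 0.0616
After a barometric reading='falling': P(storm) = 0.9·0.0616 / (0.9·0.0616 + 0.4·0.9384) ≈ 0.1287
After a satellite scan='clear': P(storm) = 0.35·0.1287 / (0.35·0.1287 + 0.5·0.8713) ≈ 0.0937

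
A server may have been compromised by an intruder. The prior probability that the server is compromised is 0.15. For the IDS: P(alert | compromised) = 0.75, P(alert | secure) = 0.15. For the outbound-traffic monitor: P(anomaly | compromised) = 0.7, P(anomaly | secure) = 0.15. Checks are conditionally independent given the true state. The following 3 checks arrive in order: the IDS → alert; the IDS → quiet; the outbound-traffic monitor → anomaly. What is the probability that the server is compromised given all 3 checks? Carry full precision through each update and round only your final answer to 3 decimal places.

0.548

After the IDS='alert': P(compromised) = 0.75·0.1500 / (0.75·0.1500 + 0.15·0.8500) ≈ 0.4688
After the IDS='quiet': P(compromised) = 0.25·0.4688 / (0.25·0.4688 + 0.85·0.5312) ≈ 0.2060
After the outbound-traffic monitor='anomaly': P(compromised) = 0.7·0.2060 / (0.7·0.2060 + 0.15·0.7940) ≈ 0.5477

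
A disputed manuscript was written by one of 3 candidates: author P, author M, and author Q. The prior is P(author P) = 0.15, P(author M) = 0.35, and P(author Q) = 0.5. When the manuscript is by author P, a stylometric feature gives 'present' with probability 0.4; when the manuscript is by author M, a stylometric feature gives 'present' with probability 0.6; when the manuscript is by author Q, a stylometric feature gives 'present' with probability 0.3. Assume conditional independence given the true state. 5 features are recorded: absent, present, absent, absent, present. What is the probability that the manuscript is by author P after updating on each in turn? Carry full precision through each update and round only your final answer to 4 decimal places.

After 'absent': normaliser = 0.6·0.1500 + 0.4·0.3500 + 0.7·0.5000; P(author P) ≈ 0.1552, P(author M) ≈ 0.2414, P(author Q) ≈ 0.6034
After 'present': normaliser = 0.4·0.1552 + 0.6·0.2414 + 0.3·0.6034; P(author P) ≈ 0.1600, P(author M) ≈ 0.3733, P(author Q) ≈ 0.4667
After 'absent': normaliser = 0.6·0.1600 + 0.4·0.3733 + 0.7·0.4667; P(author P) ≈ 0.1678, P(author M) ≈ 0.2611, P(author Q) ≈ 0.5711
After 'absent': normaliser = 0.6·0.1678 + 0.4·0.2611 + 0.7·0.5711; P(author P) ≈ 0.1665, P(author M) ≈ 0.1726, P(author Q) ≈ 0.6609
After 'present': normaliser = 0.4·0.1665 + 0.6·0.1726 + 0.3·0.6609; P(author P) ≈ 0.1807, P(author M) ≈ 0.2811, P(author Q) ≈ 0.5381

0.1807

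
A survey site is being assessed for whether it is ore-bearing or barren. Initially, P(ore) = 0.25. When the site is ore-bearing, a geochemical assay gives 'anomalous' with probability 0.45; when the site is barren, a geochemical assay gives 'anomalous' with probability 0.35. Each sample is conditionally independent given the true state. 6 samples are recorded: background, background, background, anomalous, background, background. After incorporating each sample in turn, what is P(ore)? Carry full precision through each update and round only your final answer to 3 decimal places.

0.157

After 'background': P(ore) = 0.55·0.2500 / (0.55·0.2500 + 0.65·0.7500) ≈ 0.2200
After 'background': P(ore) = 0.55·0.2200 / (0.55·0.2200 + 0.65·0.7800) ≈ 0.1927
After 'background': P(ore) = 0.55·0.1927 / (0.55·0.1927 + 0.65·0.8073) ≈ 0.1680
After 'anomalous': P(ore) = 0.45·0.1680 / (0.45·0.1680 + 0.35·0.8320) ≈ 0.2061
After 'background': P(ore) = 0.55·0.2061 / (0.55·0.2061 + 0.65·0.7939) ≈ 0.1801
After 'background': P(ore) = 0.55·0.1801 / (0.55·0.1801 + 0.65·0.8199) ≈ 0.1568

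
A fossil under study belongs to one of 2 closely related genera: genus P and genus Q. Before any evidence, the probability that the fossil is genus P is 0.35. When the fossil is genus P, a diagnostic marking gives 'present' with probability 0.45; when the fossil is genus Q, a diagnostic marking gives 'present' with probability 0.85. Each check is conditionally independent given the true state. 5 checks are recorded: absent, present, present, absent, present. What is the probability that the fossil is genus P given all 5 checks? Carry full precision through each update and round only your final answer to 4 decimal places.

0.5179

After 'absent': P(genus P) = 0.55·0.3500 / (0.55·0.3500 + 0.15·0.6500) ≈ 0.6638
After 'present': P(genus P) = 0.45·0.6638 / (0.45·0.6638 + 0.85·0.3362) ≈ 0.5111
After 'present': P(genus P) = 0.45·0.5111 / (0.45·0.5111 + 0.85·0.4889) ≈ 0.3562
After 'absent': P(genus P) = 0.55·0.3562 / (0.55·0.3562 + 0.15·0.6438) ≈ 0.6699
After 'present': P(genus P) = 0.45·0.6699 / (0.45·0.6699 + 0.85·0.3301) ≈ 0.5179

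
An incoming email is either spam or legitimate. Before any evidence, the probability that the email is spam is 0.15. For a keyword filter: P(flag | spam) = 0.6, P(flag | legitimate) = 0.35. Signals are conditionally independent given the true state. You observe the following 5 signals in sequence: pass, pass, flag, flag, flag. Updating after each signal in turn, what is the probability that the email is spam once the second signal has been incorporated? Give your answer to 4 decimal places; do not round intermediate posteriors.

Each posterior becomes the prior for the next update.
After 'pass': P(spam) = 0.4·0.1500 / (0.4·0.1500 + 0.65·0.8500) ≈ 0.0980
After 'pass': P(spam) = 0.4·0.0980 / (0.4·0.0980 + 0.65·0.9020) ≈ 0.0626

0.0626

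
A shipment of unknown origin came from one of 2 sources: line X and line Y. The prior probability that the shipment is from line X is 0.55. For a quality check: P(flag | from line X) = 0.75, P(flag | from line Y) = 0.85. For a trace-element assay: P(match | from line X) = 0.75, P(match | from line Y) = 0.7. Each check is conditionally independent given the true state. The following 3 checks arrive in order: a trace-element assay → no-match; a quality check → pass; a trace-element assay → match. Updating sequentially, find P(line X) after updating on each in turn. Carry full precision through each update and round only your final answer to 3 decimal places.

After a trace-element assay='no-match': P(line X) = 0.25·0.5500 / (0.25·0.5500 + 0.3·0.4500) ≈ 0.5046
After a quality check='pass': P(line X) = 0.25·0.5046 / (0.25·0.5046 + 0.15·0.4954) ≈ 0.6293
After a trace-element assay='match': P(line X) = 0.75·0.6293 / (0.75·0.6293 + 0.7·0.3707) ≈ 0.6452

0.645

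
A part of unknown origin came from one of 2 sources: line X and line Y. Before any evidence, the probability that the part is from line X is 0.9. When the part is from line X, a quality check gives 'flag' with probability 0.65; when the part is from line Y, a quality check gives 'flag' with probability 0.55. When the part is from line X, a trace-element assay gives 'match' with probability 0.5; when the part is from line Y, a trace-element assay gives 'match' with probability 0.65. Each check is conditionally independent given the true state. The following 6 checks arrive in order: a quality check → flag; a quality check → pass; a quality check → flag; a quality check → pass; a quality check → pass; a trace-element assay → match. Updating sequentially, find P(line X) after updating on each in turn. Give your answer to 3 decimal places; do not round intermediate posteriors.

After a quality check='flag': P(line X) = 0.65·0.9000 / (0.65·0.9000 + 0.55·0.1000) ≈ 0.9141
After a quality check='pass': P(line X) = 0.35·0.9141 / (0.35·0.9141 + 0.45·0.0859) ≈ 0.8922
After a quality check='flag': P(line X) = 0.65·0.8922 / (0.65·0.8922 + 0.55·0.1078) ≈ 0.9072
After a quality check='pass': P(line X) = 0.35·0.9072 / (0.35·0.9072 + 0.45·0.0928) ≈ 0.8838
After a quality check='pass': P(line X) = 0.35·0.8838 / (0.35·0.8838 + 0.45·0.1162) ≈ 0.8554
After a trace-element assay='match': P(line X) = 0.5·0.8554 / (0.5·0.8554 + 0.65·0.1446) ≈ 0.8198

0.820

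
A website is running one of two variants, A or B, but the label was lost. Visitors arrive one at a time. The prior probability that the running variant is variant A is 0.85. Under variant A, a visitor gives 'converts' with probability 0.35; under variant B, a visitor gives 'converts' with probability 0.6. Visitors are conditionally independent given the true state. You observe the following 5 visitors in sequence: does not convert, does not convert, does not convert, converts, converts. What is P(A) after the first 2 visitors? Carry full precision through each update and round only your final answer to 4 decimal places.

Apply Bayes' rule sequentially, carrying P(A) forward.
After 'does not convert': P(A) = 0.65·0.8500 / (0.65·0.8500 + 0.4·0.1500) ≈ 0.9020
After 'does not convert': P(A) = 0.65·0.9020 / (0.65·0.9020 + 0.4·0.0980) ≈ 0.9374

0.9374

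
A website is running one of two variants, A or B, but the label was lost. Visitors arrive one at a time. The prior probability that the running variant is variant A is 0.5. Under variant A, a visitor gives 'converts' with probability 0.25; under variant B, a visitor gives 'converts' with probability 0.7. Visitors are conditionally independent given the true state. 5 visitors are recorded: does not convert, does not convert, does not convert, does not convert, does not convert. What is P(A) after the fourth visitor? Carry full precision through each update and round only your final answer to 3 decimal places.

After 'does not convert': P(A) = 0.75·0.5000 / (0.75·0.5000 + 0.3·0.5000) ≈ 0.7143
After 'does not convert': P(A) = 0.75·0.7143 / (0.75·0.7143 + 0.3·0.2857) ≈ 0.8621
After 'does not convert': P(A) = 0.75·0.8621 / (0.75·0.8621 + 0.3·0.1379) ≈ 0.9398
After 'does not convert': P(A) = 0.75·0.9398 / (0.75·0.9398 + 0.3·0.0602) ≈ 0.9750

0.975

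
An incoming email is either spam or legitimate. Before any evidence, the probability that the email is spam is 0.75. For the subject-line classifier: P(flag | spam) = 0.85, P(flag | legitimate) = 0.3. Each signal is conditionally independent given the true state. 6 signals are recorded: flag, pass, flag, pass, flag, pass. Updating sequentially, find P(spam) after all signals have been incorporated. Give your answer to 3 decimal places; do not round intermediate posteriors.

0.402

Apply Bayes' rule sequentially, carrying P(spam) forward.
After 'flag': P(spam) = 0.85·0.7500 / (0.85·0.7500 + 0.3·0.2500) ≈ 0.8947
After 'pass': P(spam) = 0.15·0.8947 / (0.15·0.8947 + 0.7·0.1053) ≈ 0.6456
After 'flag': P(spam) = 0.85·0.6456 / (0.85·0.6456 + 0.3·0.3544) ≈ 0.8377
After 'pass': P(spam) = 0.15·0.8377 / (0.15·0.8377 + 0.7·0.1623) ≈ 0.5251
After 'flag': P(spam) = 0.85·0.5251 / (0.85·0.5251 + 0.3·0.4749) ≈ 0.7581
After 'pass': P(spam) = 0.15·0.7581 / (0.15·0.7581 + 0.7·0.2419) ≈ 0.4017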